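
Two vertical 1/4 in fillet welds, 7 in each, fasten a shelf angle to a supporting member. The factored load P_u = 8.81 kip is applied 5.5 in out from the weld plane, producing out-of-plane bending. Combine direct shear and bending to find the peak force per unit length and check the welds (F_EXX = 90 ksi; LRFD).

L_w = 2 × 7 = 14 in; section modulus (unit throat) S = 2 × L²/6 = 16.33 in².
Direct shear f_v = P/L_w = 8.81/14 = 0.6293 kip/in.
Moment M = P × e = 8.81 × 5.5 = 48.455 kip·in; bending f_b = M/S = 2.967 kip/in.
f_max = √(f_v² + f_b²) = √(0.6293² + 2.967²) = 3.033 kip/in.
φr_n = 0.75 × 0.6 × 90 × (0.707 × 0.25) = 7.158 kip/in → adequate.

f_max ≈ 3.03 kip/in; adequate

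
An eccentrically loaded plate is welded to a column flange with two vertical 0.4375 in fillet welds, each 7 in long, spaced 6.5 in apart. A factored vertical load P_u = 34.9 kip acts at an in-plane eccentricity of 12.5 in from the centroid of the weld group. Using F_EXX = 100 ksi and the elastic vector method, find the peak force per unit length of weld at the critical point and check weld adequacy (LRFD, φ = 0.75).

Total weld length L_w = 14 in. Treat welds as unit-width lines.
Polar moment about centroid: J = 2[d³/12 + d(b/2)²] = 2[7³/12 + 7×3.25²] = 205 in³.
Direct shear f_v = P/L_w = 34.9 / 14 = 2.493 kip/in (vertical).
Torsion M = P·e = 34.9 × 12.5 = 436.25 kip·in.
Critical point at (x, y) = (3.25, 3.5) from centroid. f_tx = M·y/J = 7.447 kip/in; f_ty = M·x/J = 6.915 kip/in.
Resultant f_max = √[f_tx² + (f_v + f_ty)²] = √[7.447² + (2.493 + 6.915)²] = 12 kip/in.
Capacity per unit length: φr_n = 0.75 × 0.6 × 100 × (0.707 × 0.4375) = 13.92 kip/in.
12 ≤ 13.92 → adequate.

f_max ≈ 12 kip/in; adequate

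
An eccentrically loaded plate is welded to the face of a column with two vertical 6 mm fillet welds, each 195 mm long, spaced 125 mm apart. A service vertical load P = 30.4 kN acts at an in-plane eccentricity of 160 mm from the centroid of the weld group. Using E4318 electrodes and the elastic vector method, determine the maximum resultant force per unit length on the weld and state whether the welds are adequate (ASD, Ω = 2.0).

E43XX → F_EXX = 430 MPa.
Total weld length L_w = 390 mm. Treat welds as unit-width lines.
Polar moment about centroid: J = 2[d³/12 + d(b/2)²] = 2[195³/12 + 195×62.5²] = 2759000 mm³.
Direct shear f_v = P/L_w = 30.4×10³ / 390 = 77.95 N/mm (vertical).
Torsion M = P·e = 30.4×10³ × 160 = 4864000 N·mm.
Critical point at (x, y) = (62.5, 97.5) from centroid. f_tx = M·y/J = 171.9 N/mm; f_ty = M·x/J = 110.2 N/mm.
Resultant f_max = √[f_tx² + (f_v + f_ty)²] = √[171.9² + (77.95 + 110.2)²] = 254.8 N/mm.
Capacity per unit length: r_n/Ω = (1/2.0) × 0.6 × 430 × (0.707 × 6) = 547.2 N/mm.
254.8 ≤ 547.2 → adequate.

f_max ≈ 255 N/mm; adequate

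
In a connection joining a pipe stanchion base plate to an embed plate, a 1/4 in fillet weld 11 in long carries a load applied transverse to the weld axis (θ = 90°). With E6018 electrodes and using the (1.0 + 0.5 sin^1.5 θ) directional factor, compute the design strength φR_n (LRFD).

φR_n ≈ 78.7 kip

E60XX → F_EXX = 60 ksi.
t_e = 0.707 × 0.25 = 0.1767 in; A_we = 0.1767 × 11 = 1.944 in².
Directional factor: 1.0 + 0.5 sin^1.5(90°) = 1.5.
F_nw = 0.6 × 60 × 1.5 = 54 ksi.
φR_n = 0.75 × 54 × 1.944 = 78.74 kip.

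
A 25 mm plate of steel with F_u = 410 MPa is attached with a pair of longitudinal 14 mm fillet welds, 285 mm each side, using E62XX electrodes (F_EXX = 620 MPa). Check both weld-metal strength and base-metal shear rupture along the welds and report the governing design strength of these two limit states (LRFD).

t_e = 0.707 × 14 = 9.898 mm; L = 570 mm.
Weld metal: φR_n = 0.75 × 0.6 × 620 × 9.898 × 570 × 10⁻³ = 1574 kN.
Base metal (shear rupture): φR_n = 0.75 × 0.6 × 410 × 25 × 570 × 10⁻³ = 2629 kN.
Governing: weld metal.

φR_n ≈ 1570 kN (weld metal governs)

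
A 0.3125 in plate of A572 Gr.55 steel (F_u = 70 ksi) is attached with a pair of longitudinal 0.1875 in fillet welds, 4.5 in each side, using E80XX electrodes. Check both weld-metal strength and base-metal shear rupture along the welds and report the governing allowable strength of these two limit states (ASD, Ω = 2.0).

E80XX → F_EXX = 80 ksi.
t_e = 0.707 × 0.1875 = 0.1326 in; L = 9 in.
Weld metal: R_n/Ω = (1/2.0) × 0.6 × 80 × 0.1326 × 9 = 28.63 kip.
Base metal (shear rupture): R_n/Ω = (1/2.0) × 0.6 × 70 × 0.3125 × 9 = 59.06 kip.
Governing: weld metal.

R_n/Ω ≈ 28.6 kip (weld metal governs)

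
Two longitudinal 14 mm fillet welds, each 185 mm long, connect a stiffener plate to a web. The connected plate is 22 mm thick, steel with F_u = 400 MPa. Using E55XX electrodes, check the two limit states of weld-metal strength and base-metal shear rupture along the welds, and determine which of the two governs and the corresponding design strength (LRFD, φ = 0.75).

φR_n ≈ 906 kN (weld metal governs)

E55XX → F_EXX = 550 MPa.
t_e = 0.707 × 14 = 9.898 mm; L = 370 mm.
Weld metal: φR_n = 0.75 × 0.6 × 550 × 9.898 × 370 × 10⁻³ = 906.4 kN.
Base metal (shear rupture): φR_n = 0.75 × 0.6 × 400 × 22 × 370 × 10⁻³ = 1465 kN.
Governing: weld metal.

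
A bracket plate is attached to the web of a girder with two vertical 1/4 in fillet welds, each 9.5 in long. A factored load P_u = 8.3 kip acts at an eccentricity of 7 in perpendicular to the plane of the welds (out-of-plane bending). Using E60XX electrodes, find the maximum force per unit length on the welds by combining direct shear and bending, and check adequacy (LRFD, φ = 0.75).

f_max ≈ 1.98 kip/in; adequate

E60XX → F_EXX = 60 ksi.
L_w = 2 × 9.5 = 19 in; section modulus (unit throat) S = 2 × L²/6 = 30.08 in².
Direct shear f_v = P/L_w = 8.3/19 = 0.4368 kip/in.
Moment M = P × e = 8.3 × 7 = 58.1 kip·in; bending f_b = M/S = 1.931 kip/in.
f_max = √(f_v² + f_b²) = √(0.4368² + 1.931²) = 1.98 kip/in.
φr_n = 0.75 × 0.6 × 60 × (0.707 × 0.25) = 4.772 kip/in → adequate.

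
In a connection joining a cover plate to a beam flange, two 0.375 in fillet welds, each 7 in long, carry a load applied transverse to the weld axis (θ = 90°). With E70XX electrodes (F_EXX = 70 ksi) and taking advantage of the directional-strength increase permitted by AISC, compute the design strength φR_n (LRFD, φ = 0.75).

t_e = 0.707 × 0.375 = 0.2651 in; A_we = 0.2651 × 14 = 3.712 in².
Directional factor: 1.0 + 0.5 sin^1.5(90°) = 1.5.
F_nw = 0.6 × 70 × 1.5 = 63 ksi.
φR_n = 0.75 × 63 × 3.712 = 175.4 kips.

φR_n ≈ 175 kips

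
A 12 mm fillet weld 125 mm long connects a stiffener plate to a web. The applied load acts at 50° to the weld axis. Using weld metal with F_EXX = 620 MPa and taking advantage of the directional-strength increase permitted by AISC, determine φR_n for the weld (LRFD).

φR_n ≈ 395 kN

t_e = 0.707 × 12 = 8.484 mm; A_we = 8.484 × 125 = 1060 mm².
Directional factor: 1.0 + 0.5 sin^1.5(50°) = 1.335.
F_nw = 0.6 × 620 × 1.335 = 496.7 MPa.
φR_n = 0.75 × 496.7 × 1060 × 10⁻³ = 395.1 kN.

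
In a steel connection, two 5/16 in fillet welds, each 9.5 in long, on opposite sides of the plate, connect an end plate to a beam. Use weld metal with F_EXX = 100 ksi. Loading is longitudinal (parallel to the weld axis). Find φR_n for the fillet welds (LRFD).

Effective throat t_e = 0.707 × 0.3125 = 0.2209 in.
Total length L = 19 in; A_we = 0.2209 × 19 = 4.198 in².
F_nw = 0.6 F_EXX = 0.6 × 100 = 60 ksi.
φR_n = 0.75 × 60 × 4.198 = 188.9 kips.

φR_n ≈ 189 kips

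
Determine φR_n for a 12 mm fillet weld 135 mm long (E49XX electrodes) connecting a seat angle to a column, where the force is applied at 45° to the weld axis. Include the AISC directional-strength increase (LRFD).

φR_n ≈ 328 kN

E49XX → F_EXX = 490 MPa.
t_e = 0.707 × 12 = 8.484 mm; A_we = 8.484 × 135 = 1145 mm².
Directional factor: 1.0 + 0.5 sin^1.5(45°) = 1.297.
F_nw = 0.6 × 490 × 1.297 = 381.4 MPa.
φR_n = 0.75 × 381.4 × 1145 × 10⁻³ = 327.6 kN.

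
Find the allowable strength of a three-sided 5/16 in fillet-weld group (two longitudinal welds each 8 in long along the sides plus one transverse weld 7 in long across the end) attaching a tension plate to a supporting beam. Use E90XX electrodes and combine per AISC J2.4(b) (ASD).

R_n/Ω ≈ 144 kip

E90XX → F_EXX = 90 ksi.
t_e = 0.707 × 0.3125 = 0.2209 in.
R_nwl = 0.6 × 90 × 0.2209 × 16 = 190.9 kip (longitudinal, 2 welds).
R_nwt = 0.6 × 90 × 0.2209 × 7 = 83.51 kip (transverse, base value).
(i) R_nwl + R_nwt = 274.4 kip; (ii) 0.85 R_nwl + 1.5 R_nwt = 287.5 kip.
R_n = max = 287.5 kip [governs: (ii)]; R_n/Ω = 143.8 kip.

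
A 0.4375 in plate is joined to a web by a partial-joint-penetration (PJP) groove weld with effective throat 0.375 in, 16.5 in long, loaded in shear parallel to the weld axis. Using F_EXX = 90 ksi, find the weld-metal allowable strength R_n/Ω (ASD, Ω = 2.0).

R_n/Ω ≈ 167 kip

Effective throat (given) t_e = 0.375 in.
A_we = 0.375 × 16.5 = 6.188 in².
F_nw = 0.6 F_EXX = 54 ksi.
R_n/Ω = (54 × 6.188) / 2.0 = 167.1 kip.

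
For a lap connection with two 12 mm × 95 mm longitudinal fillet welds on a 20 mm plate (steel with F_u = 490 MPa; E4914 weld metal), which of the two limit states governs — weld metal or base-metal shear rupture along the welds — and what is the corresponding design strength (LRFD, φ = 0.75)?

φR_n ≈ 355 kN (weld metal governs)

E49XX → F_EXX = 490 MPa.
t_e = 0.707 × 12 = 8.484 mm; L = 190 mm.
Weld metal: φR_n = 0.75 × 0.6 × 490 × 8.484 × 190 × 10⁻³ = 355.4 kN.
Base metal (shear rupture): φR_n = 0.75 × 0.6 × 490 × 20 × 190 × 10⁻³ = 837.9 kN.
Governing: weld metal.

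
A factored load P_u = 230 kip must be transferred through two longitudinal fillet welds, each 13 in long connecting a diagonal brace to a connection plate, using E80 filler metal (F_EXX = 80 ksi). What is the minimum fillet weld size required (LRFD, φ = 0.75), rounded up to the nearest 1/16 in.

Total weld length L = 26 in.
Required throat t_e = P_u / (φ × 0.6 F_EXX × L) = 230 / (0.75 × 0.6 × 80 × 26) = 0.2457 in.
Required leg w = t_e / 0.707 = 0.3476 in → use 3/8 in.

w = 3/8 in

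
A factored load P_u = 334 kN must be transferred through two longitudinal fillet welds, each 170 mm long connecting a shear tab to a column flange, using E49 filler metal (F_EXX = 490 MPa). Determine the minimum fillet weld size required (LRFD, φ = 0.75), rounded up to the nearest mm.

w = 7 mm

Total weld length L = 340 mm.
Required throat t_e = P_u / (φ × 0.6 F_EXX × L) = 334 / (0.75 × 0.6 × 490 × 340 × 10⁻³) = 4.455 mm.
Required leg w = t_e / 0.707 = 6.301 mm → use 7 mm.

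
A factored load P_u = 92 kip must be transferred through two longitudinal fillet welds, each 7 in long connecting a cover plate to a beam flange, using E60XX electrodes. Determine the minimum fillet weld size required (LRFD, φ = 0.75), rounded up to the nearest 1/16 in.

w = 3/8 in

E60XX → F_EXX = 60 ksi.
Total weld length L = 14 in.
Required throat t_e = P_u / (φ × 0.6 F_EXX × L) = 92 / (0.75 × 0.6 × 60 × 14) = 0.2434 in.
Required leg w = t_e / 0.707 = 0.3443 in → use 3/8 in.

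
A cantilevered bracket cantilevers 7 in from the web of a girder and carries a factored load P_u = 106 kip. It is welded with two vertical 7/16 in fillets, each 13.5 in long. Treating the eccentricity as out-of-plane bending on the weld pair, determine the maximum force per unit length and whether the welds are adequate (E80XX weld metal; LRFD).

E80XX → F_EXX = 80 ksi.
L_w = 2 × 13.5 = 27 in; section modulus (unit throat) S = 2 × L²/6 = 60.75 in².
Direct shear f_v = P/L_w = 106/27 = 3.926 kip/in.
Moment M = P × e = 106 × 7 = 742 kip·in; bending f_b = M/S = 12.21 kip/in.
f_max = √(f_v² + f_b²) = √(3.926² + 12.21²) = 12.83 kip/in.
φr_n = 0.75 × 0.6 × 80 × (0.707 × 0.4375) = 11.14 kip/in → NOT adequate.

f_max ≈ 12.8 kip/in; NOT adequate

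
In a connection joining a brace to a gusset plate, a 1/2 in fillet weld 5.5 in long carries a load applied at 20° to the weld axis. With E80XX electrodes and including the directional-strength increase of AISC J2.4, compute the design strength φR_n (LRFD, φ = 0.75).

φR_n ≈ 77 kips

E80XX → F_EXX = 80 ksi.
t_e = 0.707 × 0.5 = 0.3535 in; A_we = 0.3535 × 5.5 = 1.944 in².
Directional factor: 1.0 + 0.5 sin^1.5(20°) = 1.1.
F_nw = 0.6 × 80 × 1.1 = 52.8 ksi.
φR_n = 0.75 × 52.8 × 1.944 = 76.99 kips.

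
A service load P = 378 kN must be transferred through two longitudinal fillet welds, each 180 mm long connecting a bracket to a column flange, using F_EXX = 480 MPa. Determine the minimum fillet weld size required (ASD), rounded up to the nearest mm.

w = 11 mm

Total weld length L = 360 mm.
Required throat t_e = P × Ω / (0.6 F_EXX × L) = 378 × 2.0 / (0.6 × 480 × 360 × 10⁻³) = 7.292 mm.
Required leg w = t_e / 0.707 = 10.31 mm → use 11 mm.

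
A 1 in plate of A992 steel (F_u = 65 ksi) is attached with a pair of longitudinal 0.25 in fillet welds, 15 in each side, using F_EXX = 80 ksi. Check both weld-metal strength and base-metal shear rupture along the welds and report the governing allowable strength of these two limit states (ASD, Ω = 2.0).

t_e = 0.707 × 0.25 = 0.1767 in; L = 30 in.
Weld metal: R_n/Ω = (1/2.0) × 0.6 × 80 × 0.1767 × 30 = 127.3 kip.
Base metal (shear rupture): R_n/Ω = (1/2.0) × 0.6 × 65 × 1 × 30 = 585 kip.
Governing: weld metal.

R_n/Ω ≈ 127 kip (weld metal governs)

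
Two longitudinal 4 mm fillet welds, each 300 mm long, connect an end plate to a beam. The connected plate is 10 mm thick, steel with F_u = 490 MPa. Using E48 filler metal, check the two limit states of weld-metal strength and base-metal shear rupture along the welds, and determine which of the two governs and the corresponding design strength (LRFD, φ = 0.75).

E48XX → F_EXX = 480 MPa.
t_e = 0.707 × 4 = 2.828 mm; L = 600 mm.
Weld metal: φR_n = 0.75 × 0.6 × 480 × 2.828 × 600 × 10⁻³ = 366.5 kN.
Base metal (shear rupture): φR_n = 0.75 × 0.6 × 490 × 10 × 600 × 10⁻³ = 1323 kN.
Governing: weld metal.

φR_n ≈ 367 kN (weld metal governs)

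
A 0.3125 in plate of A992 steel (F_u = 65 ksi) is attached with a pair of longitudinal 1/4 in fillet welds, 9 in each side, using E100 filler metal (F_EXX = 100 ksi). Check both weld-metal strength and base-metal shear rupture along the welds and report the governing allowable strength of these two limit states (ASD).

t_e = 0.707 × 0.25 = 0.1767 in; L = 18 in.
Weld metal: R_n/Ω = (1/2.0) × 0.6 × 100 × 0.1767 × 18 = 95.44 kips.
Base metal (shear rupture): R_n/Ω = (1/2.0) × 0.6 × 65 × 0.3125 × 18 = 109.7 kips.
Governing: weld metal.

R_n/Ω ≈ 95.4 kips (weld metal governs)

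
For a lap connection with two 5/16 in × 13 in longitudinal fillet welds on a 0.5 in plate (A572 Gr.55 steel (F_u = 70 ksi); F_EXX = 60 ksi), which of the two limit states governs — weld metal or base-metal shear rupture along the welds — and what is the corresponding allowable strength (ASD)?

t_e = 0.707 × 0.3125 = 0.2209 in; L = 26 in.
Weld metal: R_n/Ω = (1/2.0) × 0.6 × 60 × 0.2209 × 26 = 103.4 kip.
Base metal (shear rupture): R_n/Ω = (1/2.0) × 0.6 × 70 × 0.5 × 26 = 273 kip.
Governing: weld metal.

R_n/Ω ≈ 103 kip (weld metal governs)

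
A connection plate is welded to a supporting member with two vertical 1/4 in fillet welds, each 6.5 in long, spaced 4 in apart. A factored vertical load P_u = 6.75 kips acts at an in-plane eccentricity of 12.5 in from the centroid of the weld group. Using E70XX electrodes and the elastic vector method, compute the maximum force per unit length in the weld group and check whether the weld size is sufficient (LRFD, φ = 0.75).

f_max ≈ 3.59 kip/in; adequate

E70XX → F_EXX = 70 ksi.
Total weld length L_w = 13 in. Treat welds as unit-width lines.
Polar moment about centroid: J = 2[d³/12 + d(b/2)²] = 2[6.5³/12 + 6.5×2²] = 97.77 in³.
Direct shear f_v = P/L_w = 6.75 / 13 = 0.5192 kip/in (vertical).
Torsion M = P·e = 6.75 × 12.5 = 84.375 kip·in.
Critical point at (x, y) = (2, 3.25) from centroid. f_tx = M·y/J = 2.805 kip/in; f_ty = M·x/J = 1.726 kip/in.
Resultant f_max = √[f_tx² + (f_v + f_ty)²] = √[2.805² + (0.5192 + 1.726)²] = 3.593 kip/in.
Capacity per unit length: φr_n = 0.75 × 0.6 × 70 × (0.707 × 0.25) = 5.568 kip/in.
3.593 ≤ 5.568 → adequate.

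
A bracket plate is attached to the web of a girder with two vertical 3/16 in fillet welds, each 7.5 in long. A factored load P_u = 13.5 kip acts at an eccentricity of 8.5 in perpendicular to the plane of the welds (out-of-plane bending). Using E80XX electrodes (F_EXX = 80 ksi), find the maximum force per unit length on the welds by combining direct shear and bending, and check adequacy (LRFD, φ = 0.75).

f_max ≈ 6.19 kip/in; NOT adequate

L_w = 2 × 7.5 = 15 in; section modulus (unit throat) S = 2 × L²/6 = 18.75 in².
Direct shear f_v = P/L_w = 13.5/15 = 0.9 kip/in.
Moment M = P × e = 13.5 × 8.5 = 114.75 kip·in; bending f_b = M/S = 6.12 kip/in.
f_max = √(f_v² + f_b²) = √(0.9² + 6.12²) = 6.186 kip/in.
φr_n = 0.75 × 0.6 × 80 × (0.707 × 0.1875) = 4.772 kip/in → NOT adequate.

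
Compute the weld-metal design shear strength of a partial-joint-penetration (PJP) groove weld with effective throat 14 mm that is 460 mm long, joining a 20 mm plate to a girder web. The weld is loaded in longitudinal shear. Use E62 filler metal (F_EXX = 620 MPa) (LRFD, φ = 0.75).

φR_n ≈ 1800 kN

Effective throat (given) t_e = 14 mm.
A_we = 14 × 460 = 6440 mm².
F_nw = 0.6 F_EXX = 372 MPa.
φR_n = 0.75 × 372 × 6440 × 10⁻³ = 1797 kN.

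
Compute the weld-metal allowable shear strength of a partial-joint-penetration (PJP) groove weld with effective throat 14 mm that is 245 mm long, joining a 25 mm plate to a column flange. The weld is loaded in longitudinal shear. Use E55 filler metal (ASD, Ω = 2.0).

R_n/Ω ≈ 566 kN

E55XX → F_EXX = 550 MPa.
Effective throat (given) t_e = 14 mm.
A_we = 14 × 245 = 3430 mm².
F_nw = 0.6 F_EXX = 330 MPa.
R_n/Ω = (330 × 3430) / 2.0 × 10⁻³ = 566 kN.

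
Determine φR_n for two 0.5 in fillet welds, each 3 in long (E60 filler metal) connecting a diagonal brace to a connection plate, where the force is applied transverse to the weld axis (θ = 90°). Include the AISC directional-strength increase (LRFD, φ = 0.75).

E60XX → F_EXX = 60 ksi.
t_e = 0.707 × 0.5 = 0.3535 in; A_we = 0.3535 × 6 = 2.121 in².
Directional factor: 1.0 + 0.5 sin^1.5(90°) = 1.5.
F_nw = 0.6 × 60 × 1.5 = 54 ksi.
φR_n = 0.75 × 54 × 2.121 = 85.9 kips.

φR_n ≈ 85.9 kips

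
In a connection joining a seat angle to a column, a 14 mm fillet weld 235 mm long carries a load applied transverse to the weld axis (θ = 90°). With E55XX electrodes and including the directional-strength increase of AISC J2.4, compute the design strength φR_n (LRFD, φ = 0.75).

φR_n ≈ 864 kN

E55XX → F_EXX = 550 MPa.
t_e = 0.707 × 14 = 9.898 mm; A_we = 9.898 × 235 = 2326 mm².
Directional factor: 1.0 + 0.5 sin^1.5(90°) = 1.5.
F_nw = 0.6 × 550 × 1.5 = 495 MPa.
φR_n = 0.75 × 495 × 2326 × 10⁻³ = 863.5 kN.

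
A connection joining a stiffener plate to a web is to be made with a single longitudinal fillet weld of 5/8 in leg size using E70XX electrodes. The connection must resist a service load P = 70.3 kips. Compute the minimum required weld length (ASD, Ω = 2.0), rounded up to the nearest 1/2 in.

E70XX → F_EXX = 70 ksi.
Throat t_e = 0.707 × 0.625 = 0.4419 in.
r_n/Ω = (0.6 × 70 × 0.4419) / 2.0 = 9.279 kip/in.
L_req = P / (r_n/Ω) = 70.3 / 9.279 = 7.576 in total.
Round up → use L = 8 in.

L = 8 in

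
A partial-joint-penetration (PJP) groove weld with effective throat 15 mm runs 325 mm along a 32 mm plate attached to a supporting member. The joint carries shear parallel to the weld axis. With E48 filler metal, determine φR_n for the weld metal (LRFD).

φR_n ≈ 1050 kN

E48XX → F_EXX = 480 MPa.
Effective throat (given) t_e = 15 mm.
A_we = 15 × 325 = 4875 mm².
F_nw = 0.6 F_EXX = 288 MPa.
φR_n = 0.75 × 288 × 4875 × 10⁻³ = 1053 kN.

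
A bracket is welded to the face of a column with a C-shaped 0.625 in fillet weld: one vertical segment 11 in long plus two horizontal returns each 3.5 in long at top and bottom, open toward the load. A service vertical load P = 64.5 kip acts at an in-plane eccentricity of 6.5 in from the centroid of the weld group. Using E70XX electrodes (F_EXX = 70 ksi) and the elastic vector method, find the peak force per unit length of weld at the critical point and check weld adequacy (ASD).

Total weld length L_w = 18 in. Treat welds as unit-width lines.
Centroid: x̄ = 2×3.5×1.75 / 18 = 0.6806 in from the vertical weld.
Polar moment about centroid: J = I_x + I_y = [11³/12 + 2×3.5×5.5²] + [11×0.6806² + 2(3.5³/12 + 3.5×1.069²)] = 342.9 in³.
Direct shear f_v = P/L_w = 64.5 / 18 = 3.583 kip/in (vertical).
Torsion M = P·e = 64.5 × 6.5 = 419.25 kip·in.
Critical point at (x, y) = (2.819, 5.5) from centroid. f_tx = M·y/J = 6.724 kip/in; f_ty = M·x/J = 3.447 kip/in.
Resultant f_max = √[f_tx² + (f_v + f_ty)²] = √[6.724² + (3.583 + 3.447)²] = 9.729 kip/in.
Capacity per unit length: r_n/Ω = (1/2.0) × 0.6 × 70 × (0.707 × 0.625) = 9.279 kip/in.
9.729 > 9.279 → NOT adequate.

f_max ≈ 9.73 kip/in; NOT adequate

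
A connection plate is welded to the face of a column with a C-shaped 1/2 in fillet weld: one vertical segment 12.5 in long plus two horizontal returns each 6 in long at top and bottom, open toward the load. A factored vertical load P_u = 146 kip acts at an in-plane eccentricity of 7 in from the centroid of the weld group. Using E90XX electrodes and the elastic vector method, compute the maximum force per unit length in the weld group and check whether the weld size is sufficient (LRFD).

E90XX → F_EXX = 90 ksi.
Total weld length L_w = 24.5 in. Treat welds as unit-width lines.
Centroid: x̄ = 2×6×3 / 24.5 = 1.469 in from the vertical weld.
Polar moment about centroid: J = I_x + I_y = [12.5³/12 + 2×6×6.25²] + [12.5×1.469² + 2(6³/12 + 6×1.531²)] = 722.6 in³.
Direct shear f_v = P/L_w = 146 / 24.5 = 5.959 kip/in (vertical).
Torsion M = P·e = 146 × 7 = 1022 kip·in.
Critical point at (x, y) = (4.531, 6.25) from centroid. f_tx = M·y/J = 8.839 kip/in; f_ty = M·x/J = 6.408 kip/in.
Resultant f_max = √[f_tx² + (f_v + f_ty)²] = √[8.839² + (5.959 + 6.408)²] = 15.2 kip/in.
Capacity per unit length: φr_n = 0.75 × 0.6 × 90 × (0.707 × 0.5) = 14.32 kip/in.
15.2 > 14.32 → NOT adequate.

f_max ≈ 15.2 kip/in; NOT adequate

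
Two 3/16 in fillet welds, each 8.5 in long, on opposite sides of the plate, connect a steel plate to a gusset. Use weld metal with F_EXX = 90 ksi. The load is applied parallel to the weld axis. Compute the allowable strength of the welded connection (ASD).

Effective throat t_e = 0.707 × 0.1875 = 0.1326 in.
Total length L = 17 in; A_we = 0.1326 × 17 = 2.254 in².
F_nw = 0.6 F_EXX = 0.6 × 90 = 54 ksi.
R_n = 54 × 2.254 = 121.7 kip; R_n/Ω = 121.7/2.0 = 60.85 kip.

R_n/Ω ≈ 60.8 kip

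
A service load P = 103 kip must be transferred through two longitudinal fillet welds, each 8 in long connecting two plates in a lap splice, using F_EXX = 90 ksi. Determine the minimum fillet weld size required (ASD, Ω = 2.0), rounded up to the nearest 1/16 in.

Total weld length L = 16 in.
Required throat t_e = P × Ω / (0.6 F_EXX × L) = 103 × 2.0 / (0.6 × 90 × 16) = 0.2384 in.
Required leg w = t_e / 0.707 = 0.3372 in → use 3/8 in.

w = 3/8 in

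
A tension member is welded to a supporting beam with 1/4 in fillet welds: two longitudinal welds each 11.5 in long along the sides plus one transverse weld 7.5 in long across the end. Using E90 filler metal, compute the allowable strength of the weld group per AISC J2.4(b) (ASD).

R_n/Ω ≈ 147 kip

E90XX → F_EXX = 90 ksi.
t_e = 0.707 × 0.25 = 0.1767 in.
R_nwl = 0.6 × 90 × 0.1767 × 23 = 219.5 kip (longitudinal, 2 welds).
R_nwt = 0.6 × 90 × 0.1767 × 7.5 = 71.58 kip (transverse, base value).
(i) R_nwl + R_nwt = 291.1 kip; (ii) 0.85 R_nwl + 1.5 R_nwt = 294 kip.
R_n = max = 294 kip [governs: (ii)]; R_n/Ω = 147 kip.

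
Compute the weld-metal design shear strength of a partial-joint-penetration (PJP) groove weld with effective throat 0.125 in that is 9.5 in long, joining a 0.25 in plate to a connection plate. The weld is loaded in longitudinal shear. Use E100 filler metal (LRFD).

φR_n ≈ 53.4 kips

E100XX → F_EXX = 100 ksi.
Effective throat (given) t_e = 0.125 in.
A_we = 0.125 × 9.5 = 1.188 in².
F_nw = 0.6 F_EXX = 60 ksi.
φR_n = 0.75 × 60 × 1.188 = 53.44 kips.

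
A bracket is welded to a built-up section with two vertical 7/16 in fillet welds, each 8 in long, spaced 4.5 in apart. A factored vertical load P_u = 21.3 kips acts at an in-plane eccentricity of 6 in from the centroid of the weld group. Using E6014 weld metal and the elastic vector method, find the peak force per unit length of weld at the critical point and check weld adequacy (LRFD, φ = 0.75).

f_max ≈ 4.34 kip/in; adequate

E60XX → F_EXX = 60 ksi.
Total weld length L_w = 16 in. Treat welds as unit-width lines.
Polar moment about centroid: J = 2[d³/12 + d(b/2)²] = 2[8³/12 + 8×2.25²] = 166.3 in³.
Direct shear f_v = P/L_w = 21.3 / 16 = 1.331 kip/in (vertical).
Torsion M = P·e = 21.3 × 6 = 127.8 kip·in.
Critical point at (x, y) = (2.25, 4) from centroid. f_tx = M·y/J = 3.073 kip/in; f_ty = M·x/J = 1.729 kip/in.
Resultant f_max = √[f_tx² + (f_v + f_ty)²] = √[3.073² + (1.331 + 1.729)²] = 4.337 kip/in.
Capacity per unit length: φr_n = 0.75 × 0.6 × 60 × (0.707 × 0.4375) = 8.351 kip/in.
4.337 ≤ 8.351 → adequate.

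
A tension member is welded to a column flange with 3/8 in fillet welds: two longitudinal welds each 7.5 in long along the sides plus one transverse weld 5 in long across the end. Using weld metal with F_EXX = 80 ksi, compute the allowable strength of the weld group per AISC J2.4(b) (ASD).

R_n/Ω ≈ 129 kips

t_e = 0.707 × 0.375 = 0.2651 in.
R_nwl = 0.6 × 80 × 0.2651 × 15 = 190.9 kips (longitudinal, 2 welds).
R_nwt = 0.6 × 80 × 0.2651 × 5 = 63.63 kips (transverse, base value).
(i) R_nwl + R_nwt = 254.5 kips; (ii) 0.85 R_nwl + 1.5 R_nwt = 257.7 kips.
R_n = max = 257.7 kips [governs: (ii)]; R_n/Ω = 128.9 kips.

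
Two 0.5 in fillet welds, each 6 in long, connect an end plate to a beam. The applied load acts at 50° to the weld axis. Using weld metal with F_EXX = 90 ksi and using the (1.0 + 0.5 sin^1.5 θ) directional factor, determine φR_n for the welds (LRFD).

t_e = 0.707 × 0.5 = 0.3535 in; A_we = 0.3535 × 12 = 4.242 in².
Directional factor: 1.0 + 0.5 sin^1.5(50°) = 1.335.
F_nw = 0.6 × 90 × 1.335 = 72.1 ksi.
φR_n = 0.75 × 72.1 × 4.242 = 229.4 kips.

φR_n ≈ 229 kips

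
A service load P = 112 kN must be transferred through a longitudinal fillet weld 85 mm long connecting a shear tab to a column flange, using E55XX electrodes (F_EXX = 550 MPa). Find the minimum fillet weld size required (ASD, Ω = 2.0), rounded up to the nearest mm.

w = 12 mm

Total weld length L = 85 mm.
Required throat t_e = P × Ω / (0.6 F_EXX × L) = 112 × 2.0 / (0.6 × 550 × 85 × 10⁻³) = 7.986 mm.
Required leg w = t_e / 0.707 = 11.3 mm → use 12 mm.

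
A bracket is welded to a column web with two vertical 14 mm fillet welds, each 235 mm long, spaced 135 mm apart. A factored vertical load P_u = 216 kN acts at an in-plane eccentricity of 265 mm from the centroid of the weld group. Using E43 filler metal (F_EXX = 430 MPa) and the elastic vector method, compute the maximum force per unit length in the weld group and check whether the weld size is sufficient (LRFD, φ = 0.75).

Total weld length L_w = 470 mm. Treat welds as unit-width lines.
Polar moment about centroid: J = 2[d³/12 + d(b/2)²] = 2[235³/12 + 235×67.5²] = 4304000 mm³.
Direct shear f_v = P/L_w = 216×10³ / 470 = 459.6 N/mm (vertical).
Torsion M = P·e = 216×10³ × 265 = 57240000 N·mm.
Critical point at (x, y) = (67.5, 117.5) from centroid. f_tx = M·y/J = 1563 N/mm; f_ty = M·x/J = 897.6 N/mm.
Resultant f_max = √[f_tx² + (f_v + f_ty)²] = √[1563² + (459.6 + 897.6)²] = 2070 N/mm.
Capacity per unit length: φr_n = 0.75 × 0.6 × 430 × (0.707 × 14) = 1915 N/mm.
2070 > 1915 → NOT adequate.

f_max ≈ 2070 N/mm; NOT adequate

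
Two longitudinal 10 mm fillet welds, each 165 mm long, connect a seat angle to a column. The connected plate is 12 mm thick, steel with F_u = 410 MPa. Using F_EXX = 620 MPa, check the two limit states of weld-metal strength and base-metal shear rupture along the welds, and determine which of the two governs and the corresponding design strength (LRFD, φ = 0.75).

t_e = 0.707 × 10 = 7.07 mm; L = 330 mm.
Weld metal: φR_n = 0.75 × 0.6 × 620 × 7.07 × 330 × 10⁻³ = 650.9 kN.
Base metal (shear rupture): φR_n = 0.75 × 0.6 × 410 × 12 × 330 × 10⁻³ = 730.6 kN.
Governing: weld metal.

φR_n ≈ 651 kN (weld metal governs)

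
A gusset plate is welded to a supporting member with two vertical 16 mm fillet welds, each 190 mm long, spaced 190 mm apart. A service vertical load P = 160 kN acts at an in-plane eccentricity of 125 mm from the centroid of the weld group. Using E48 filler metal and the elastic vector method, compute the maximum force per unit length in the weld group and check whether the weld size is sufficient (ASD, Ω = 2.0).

E48XX → F_EXX = 480 MPa.
Total weld length L_w = 380 mm. Treat welds as unit-width lines.
Polar moment about centroid: J = 2[d³/12 + d(b/2)²] = 2[190³/12 + 190×95²] = 4573000 mm³.
Direct shear f_v = P/L_w = 160×10³ / 380 = 421.1 N/mm (vertical).
Torsion M = P·e = 160×10³ × 125 = 20000000 N·mm.
Critical point at (x, y) = (95, 95) from centroid. f_tx = M·y/J = 415.5 N/mm; f_ty = M·x/J = 415.5 N/mm.
Resultant f_max = √[f_tx² + (f_v + f_ty)²] = √[415.5² + (421.1 + 415.5)²] = 934.1 N/mm.
Capacity per unit length: r_n/Ω = (1/2.0) × 0.6 × 480 × (0.707 × 16) = 1629 N/mm.
934.1 ≤ 1629 → adequate.

f_max ≈ 934 N/mm; adequate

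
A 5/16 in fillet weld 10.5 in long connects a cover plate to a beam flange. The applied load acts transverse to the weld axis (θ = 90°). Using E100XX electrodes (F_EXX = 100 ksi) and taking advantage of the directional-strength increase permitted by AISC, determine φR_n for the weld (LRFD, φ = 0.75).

t_e = 0.707 × 0.3125 = 0.2209 in; A_we = 0.2209 × 10.5 = 2.32 in².
Directional factor: 1.0 + 0.5 sin^1.5(90°) = 1.5.
F_nw = 0.6 × 100 × 1.5 = 90 ksi.
φR_n = 0.75 × 90 × 2.32 = 156.6 kip.

φR_n ≈ 157 kip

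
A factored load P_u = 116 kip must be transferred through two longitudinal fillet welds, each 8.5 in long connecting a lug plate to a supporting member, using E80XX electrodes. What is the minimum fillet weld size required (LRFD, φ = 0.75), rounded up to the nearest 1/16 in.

E80XX → F_EXX = 80 ksi.
Total weld length L = 17 in.
Required throat t_e = P_u / (φ × 0.6 F_EXX × L) = 116 / (0.75 × 0.6 × 80 × 17) = 0.1895 in.
Required leg w = t_e / 0.707 = 0.2681 in → use 5/16 in.

w = 5/16 in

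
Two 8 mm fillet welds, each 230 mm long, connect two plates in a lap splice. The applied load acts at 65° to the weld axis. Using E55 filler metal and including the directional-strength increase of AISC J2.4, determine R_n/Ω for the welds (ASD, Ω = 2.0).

E55XX → F_EXX = 550 MPa.
t_e = 0.707 × 8 = 5.656 mm; A_we = 5.656 × 460 = 2602 mm².
Directional factor: 1.0 + 0.5 sin^1.5(65°) = 1.431.
F_nw = 0.6 × 550 × 1.431 = 472.4 MPa.
R_n/Ω = (472.4 × 2602) / 2.0 × 10⁻³ = 614.5 kN.

R_n/Ω ≈ 614 kN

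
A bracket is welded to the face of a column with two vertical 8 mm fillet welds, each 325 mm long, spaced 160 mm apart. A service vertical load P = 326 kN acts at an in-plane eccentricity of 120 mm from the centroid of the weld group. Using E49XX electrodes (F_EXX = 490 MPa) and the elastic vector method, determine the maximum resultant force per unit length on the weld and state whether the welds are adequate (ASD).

f_max ≈ 1040 N/mm; NOT adequate

Total weld length L_w = 650 mm. Treat welds as unit-width lines.
Polar moment about centroid: J = 2[d³/12 + d(b/2)²] = 2[325³/12 + 325×80²] = 9881000 mm³.
Direct shear f_v = P/L_w = 326×10³ / 650 = 501.5 N/mm (vertical).
Torsion M = P·e = 326×10³ × 120 = 39120000 N·mm.
Critical point at (x, y) = (80, 162.5) from centroid. f_tx = M·y/J = 643.3 N/mm; f_ty = M·x/J = 316.7 N/mm.
Resultant f_max = √[f_tx² + (f_v + f_ty)²] = √[643.3² + (501.5 + 316.7)²] = 1041 N/mm.
Capacity per unit length: r_n/Ω = (1/2.0) × 0.6 × 490 × (0.707 × 8) = 831.4 N/mm.
1041 > 831.4 → NOT adequate.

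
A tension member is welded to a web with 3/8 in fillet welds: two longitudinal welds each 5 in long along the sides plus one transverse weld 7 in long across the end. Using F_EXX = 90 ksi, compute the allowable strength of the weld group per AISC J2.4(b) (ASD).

R_n/Ω ≈ 136 kip

t_e = 0.707 × 0.375 = 0.2651 in.
R_nwl = 0.6 × 90 × 0.2651 × 10 = 143.2 kip (longitudinal, 2 welds).
R_nwt = 0.6 × 90 × 0.2651 × 7 = 100.2 kip (transverse, base value).
(i) R_nwl + R_nwt = 243.4 kip; (ii) 0.85 R_nwl + 1.5 R_nwt = 272 kip.
R_n = max = 272 kip [governs: (ii)]; R_n/Ω = 136 kip.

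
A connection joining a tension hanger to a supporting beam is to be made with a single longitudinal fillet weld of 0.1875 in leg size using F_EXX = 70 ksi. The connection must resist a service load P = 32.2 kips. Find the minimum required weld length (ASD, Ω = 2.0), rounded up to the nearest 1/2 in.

L = 12 in

Throat t_e = 0.707 × 0.1875 = 0.1326 in.
r_n/Ω = (0.6 × 70 × 0.1326) / 2.0 = 2.784 kip/in.
L_req = P / (r_n/Ω) = 32.2 / 2.784 = 11.57 in total.
Round up → use L = 12 in.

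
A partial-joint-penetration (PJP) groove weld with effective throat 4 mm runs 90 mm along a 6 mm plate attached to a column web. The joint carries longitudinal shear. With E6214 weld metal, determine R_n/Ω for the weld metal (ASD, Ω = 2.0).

R_n/Ω ≈ 67 kN

E62XX → F_EXX = 620 MPa.
Effective throat (given) t_e = 4 mm.
A_we = 4 × 90 = 360 mm².
F_nw = 0.6 F_EXX = 372 MPa.
R_n/Ω = (372 × 360) / 2.0 × 10⁻³ = 66.96 kN.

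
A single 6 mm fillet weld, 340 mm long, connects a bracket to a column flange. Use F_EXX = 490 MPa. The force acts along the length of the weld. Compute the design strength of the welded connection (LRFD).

φR_n ≈ 318 kN

Effective throat t_e = 0.707 × 6 = 4.242 mm.
Total length L = 340 mm; A_we = 4.242 × 340 = 1442 mm².
F_nw = 0.6 F_EXX = 0.6 × 490 = 294 MPa.
φR_n = 0.75 × 294 × 1442 × 10⁻³ = 318 kN.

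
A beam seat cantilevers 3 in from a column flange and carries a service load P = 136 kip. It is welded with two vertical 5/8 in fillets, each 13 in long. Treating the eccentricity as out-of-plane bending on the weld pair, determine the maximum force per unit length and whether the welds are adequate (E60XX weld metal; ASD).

f_max ≈ 8.93 kip/in; NOT adequate

E60XX → F_EXX = 60 ksi.
L_w = 2 × 13 = 26 in; section modulus (unit throat) S = 2 × L²/6 = 56.33 in².
Direct shear f_v = P/L_w = 136/26 = 5.231 kip/in.
Moment M = P × e = 136 × 3 = 408 kip·in; bending f_b = M/S = 7.243 kip/in.
f_max = √(f_v² + f_b²) = √(5.231² + 7.243²) = 8.934 kip/in.
r_n/Ω = (1/2.0) × 0.6 × 60 × (0.707 × 0.625) = 7.954 kip/in → NOT adequate.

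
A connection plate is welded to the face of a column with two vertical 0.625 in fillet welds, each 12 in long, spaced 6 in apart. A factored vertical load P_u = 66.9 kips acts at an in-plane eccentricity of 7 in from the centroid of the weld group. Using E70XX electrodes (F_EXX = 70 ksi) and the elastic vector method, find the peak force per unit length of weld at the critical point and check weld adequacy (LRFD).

Total weld length L_w = 24 in. Treat welds as unit-width lines.
Polar moment about centroid: J = 2[d³/12 + d(b/2)²] = 2[12³/12 + 12×3²] = 504 in³.
Direct shear f_v = P/L_w = 66.9 / 24 = 2.788 kip/in (vertical).
Torsion M = P·e = 66.9 × 7 = 468.3 kip·in.
Critical point at (x, y) = (3, 6) from centroid. f_tx = M·y/J = 5.575 kip/in; f_ty = M·x/J = 2.788 kip/in.
Resultant f_max = √[f_tx² + (f_v + f_ty)²] = √[5.575² + (2.788 + 2.788)²] = 7.884 kip/in.
Capacity per unit length: φr_n = 0.75 × 0.6 × 70 × (0.707 × 0.625) = 13.92 kip/in.
7.884 ≤ 13.92 → adequate.

f_max ≈ 7.88 kip/in; adequate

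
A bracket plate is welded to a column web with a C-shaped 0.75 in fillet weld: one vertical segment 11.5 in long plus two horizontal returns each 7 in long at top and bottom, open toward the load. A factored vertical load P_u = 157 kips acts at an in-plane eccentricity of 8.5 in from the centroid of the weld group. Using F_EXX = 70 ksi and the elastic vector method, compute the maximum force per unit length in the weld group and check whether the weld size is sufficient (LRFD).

Total weld length L_w = 25.5 in. Treat welds as unit-width lines.
Centroid: x̄ = 2×7×3.5 / 25.5 = 1.922 in from the vertical weld.
Polar moment about centroid: J = I_x + I_y = [11.5³/12 + 2×7×5.75²] + [11.5×1.922² + 2(7³/12 + 7×1.578²)] = 724.1 in³.
Direct shear f_v = P/L_w = 157 / 25.5 = 6.157 kip/in (vertical).
Torsion M = P·e = 157 × 8.5 = 1334.5 kip·in.
Critical point at (x, y) = (5.078, 5.75) from centroid. f_tx = M·y/J = 10.6 kip/in; f_ty = M·x/J = 9.359 kip/in.
Resultant f_max = √[f_tx² + (f_v + f_ty)²] = √[10.6² + (6.157 + 9.359)²] = 18.79 kip/in.
Capacity per unit length: φr_n = 0.75 × 0.6 × 70 × (0.707 × 0.75) = 16.7 kip/in.
18.79 > 16.7 → NOT adequate.

f_max ≈ 18.8 kip/in; NOT adequate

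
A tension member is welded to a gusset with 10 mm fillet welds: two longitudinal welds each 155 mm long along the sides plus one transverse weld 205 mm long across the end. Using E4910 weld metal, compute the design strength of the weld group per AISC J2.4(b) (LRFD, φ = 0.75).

E49XX → F_EXX = 490 MPa.
t_e = 0.707 × 10 = 7.07 mm.
R_nwl = 0.6 × 490 × 7.07 × 310 × 10⁻³ = 644.4 kN (longitudinal, 2 welds).
R_nwt = 0.6 × 490 × 7.07 × 205 × 10⁻³ = 426.1 kN (transverse, base value).
(i) R_nwl + R_nwt = 1070 kN; (ii) 0.85 R_nwl + 1.5 R_nwt = 1187 kN.
R_n = max = 1187 kN [governs: (ii)]; φR_n = 890.2 kN.

φR_n ≈ 890 kN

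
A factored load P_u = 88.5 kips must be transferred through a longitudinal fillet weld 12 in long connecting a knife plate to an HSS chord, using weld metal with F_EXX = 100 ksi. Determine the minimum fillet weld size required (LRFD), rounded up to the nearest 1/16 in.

w = 1/4 in

Total weld length L = 12 in.
Required throat t_e = P_u / (φ × 0.6 F_EXX × L) = 88.5 / (0.75 × 0.6 × 100 × 12) = 0.1639 in.
Required leg w = t_e / 0.707 = 0.2318 in → use 1/4 in.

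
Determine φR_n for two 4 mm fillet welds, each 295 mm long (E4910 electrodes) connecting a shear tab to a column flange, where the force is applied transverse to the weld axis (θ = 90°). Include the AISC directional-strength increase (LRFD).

E49XX → F_EXX = 490 MPa.
t_e = 0.707 × 4 = 2.828 mm; A_we = 2.828 × 590 = 1669 mm².
Directional factor: 1.0 + 0.5 sin^1.5(90°) = 1.5.
F_nw = 0.6 × 490 × 1.5 = 441 MPa.
φR_n = 0.75 × 441 × 1669 × 10⁻³ = 551.9 kN.

φR_n ≈ 552 kN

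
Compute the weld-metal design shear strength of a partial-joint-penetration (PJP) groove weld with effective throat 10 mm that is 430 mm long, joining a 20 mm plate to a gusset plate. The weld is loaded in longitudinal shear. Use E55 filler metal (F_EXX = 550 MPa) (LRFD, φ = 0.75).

Effective throat (given) t_e = 10 mm.
A_we = 10 × 430 = 4300 mm².
F_nw = 0.6 F_EXX = 330 MPa.
φR_n = 0.75 × 330 × 4300 × 10⁻³ = 1064 kN.

φR_n ≈ 1060 kN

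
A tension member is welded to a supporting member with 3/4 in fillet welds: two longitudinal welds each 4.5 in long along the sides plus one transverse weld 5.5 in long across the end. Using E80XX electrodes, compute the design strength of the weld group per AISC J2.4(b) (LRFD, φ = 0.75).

E80XX → F_EXX = 80 ksi.
t_e = 0.707 × 0.75 = 0.5302 in.
R_nwl = 0.6 × 80 × 0.5302 × 9 = 229.1 kip (longitudinal, 2 welds).
R_nwt = 0.6 × 80 × 0.5302 × 5.5 = 140 kip (transverse, base value).
(i) R_nwl + R_nwt = 369.1 kip; (ii) 0.85 R_nwl + 1.5 R_nwt = 404.7 kip.
R_n = max = 404.7 kip [governs: (ii)]; φR_n = 303.5 kip.

φR_n ≈ 304 kip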